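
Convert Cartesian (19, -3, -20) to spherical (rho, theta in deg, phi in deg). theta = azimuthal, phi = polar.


rho = sqrt(19^2 + (-3)^2 + (-20)^2) = 27.7489
theta = atan2(-3, 19) = 351.0274 deg
phi = acos(-20/27.7489) = 136.1164 deg

rho = 27.7489, theta = 351.0274 deg, phi = 136.1164 deg


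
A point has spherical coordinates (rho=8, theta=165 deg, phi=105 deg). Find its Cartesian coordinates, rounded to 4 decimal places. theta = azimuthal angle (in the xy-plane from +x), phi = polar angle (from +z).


x = 8 * sin(105) * cos(165) = -7.4641
y = 8 * sin(105) * sin(165) = 2
z = 8 * cos(105) = -2.0706

(-7.4641, 2, -2.0706)


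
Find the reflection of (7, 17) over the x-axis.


Reflection across x-axis: (x, y) -> (x, -y)
(7, 17) -> (7, -17)

(7, -17)


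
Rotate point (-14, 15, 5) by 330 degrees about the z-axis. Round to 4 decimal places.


x' = -14*cos(330) - 15*sin(330) = -4.6244
y' = -14*sin(330) + 15*cos(330) = 19.9904
z' = 5

(-4.6244, 19.9904, 5)


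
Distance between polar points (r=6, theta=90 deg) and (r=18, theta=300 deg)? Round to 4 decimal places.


d = sqrt(r1^2 + r2^2 - 2*r1*r2*cos(t2-t1))
d = sqrt(6^2 + 18^2 - 2*6*18*cos(300-90)) = 23.3893

23.3893


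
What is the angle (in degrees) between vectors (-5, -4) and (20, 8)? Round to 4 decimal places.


dot = -5*20 + -4*8 = -132
|u| = 6.4031, |v| = 21.5407
cos(angle) = -0.957
angle = 163.1416 degrees

163.1416 degrees


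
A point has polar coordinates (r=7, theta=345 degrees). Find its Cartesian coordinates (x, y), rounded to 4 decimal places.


x = 7 * cos(345) = 6.7615
y = 7 * sin(345) = -1.8117

(6.7615, -1.8117)


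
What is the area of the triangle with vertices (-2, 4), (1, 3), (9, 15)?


Area = |x1(y2-y3) + x2(y3-y1) + x3(y1-y2)| / 2
= |-2*(3-15) + 1*(15-4) + 9*(4-3)| / 2
= 22

22


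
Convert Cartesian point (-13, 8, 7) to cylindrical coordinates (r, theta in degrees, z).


r = sqrt((-13)^2 + 8^2) = 15.2643
theta = atan2(8, -13) = 148.3925 deg
z = 7

r = 15.2643, theta = 148.3925 deg, z = 7


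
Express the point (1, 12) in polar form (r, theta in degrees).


r = sqrt(1^2 + 12^2) = 12.0416
theta = atan2(12, 1) = 85.2364 degrees

r = 12.0416, theta = 85.2364 degrees


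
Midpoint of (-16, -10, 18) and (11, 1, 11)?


Midpoint = ((-16+11)/2, (-10+1)/2, (18+11)/2) = (-2.5, -4.5, 14.5)

(-2.5, -4.5, 14.5)


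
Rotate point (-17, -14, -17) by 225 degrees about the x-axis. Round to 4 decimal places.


x' = -17
y' = -14*cos(225) - -17*sin(225) = -2.1213
z' = -14*sin(225) + -17*cos(225) = 21.9203

(-17, -2.1213, 21.9203)


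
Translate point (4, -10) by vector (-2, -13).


Translation: (x+dx, y+dy) = (4+-2, -10+-13) = (2, -23)

(2, -23)


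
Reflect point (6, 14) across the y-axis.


Reflection across y-axis: (x, y) -> (-x, y)
(6, 14) -> (-6, 14)

(-6, 14)


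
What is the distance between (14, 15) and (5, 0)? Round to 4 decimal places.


d = sqrt((5-14)^2 + (0-15)^2) = 17.4929

17.4929


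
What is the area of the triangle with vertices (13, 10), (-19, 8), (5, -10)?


Area = |x1(y2-y3) + x2(y3-y1) + x3(y1-y2)| / 2
= |13*(8--10) + -19*(-10-10) + 5*(10-8)| / 2
= 312

312


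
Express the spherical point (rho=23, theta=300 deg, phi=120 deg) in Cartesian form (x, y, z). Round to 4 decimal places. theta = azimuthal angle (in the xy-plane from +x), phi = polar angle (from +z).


x = 23 * sin(120) * cos(300) = 9.9593
y = 23 * sin(120) * sin(300) = -17.25
z = 23 * cos(120) = -11.5

(9.9593, -17.25, -11.5)


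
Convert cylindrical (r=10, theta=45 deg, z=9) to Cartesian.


x = 10 * cos(45) = 7.0711
y = 10 * sin(45) = 7.0711
z = 9

(7.0711, 7.0711, 9)


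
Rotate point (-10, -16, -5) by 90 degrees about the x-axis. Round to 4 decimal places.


x' = -10
y' = -16*cos(90) - -5*sin(90) = 5
z' = -16*sin(90) + -5*cos(90) = -16

(-10, 5, -16)


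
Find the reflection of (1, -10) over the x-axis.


Reflection across x-axis: (x, y) -> (x, -y)
(1, -10) -> (1, 10)

(1, 10)


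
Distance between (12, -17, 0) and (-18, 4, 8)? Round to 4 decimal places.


d = sqrt((-18-12)^2 + (4--17)^2 + (8-0)^2) = 37.4833

37.4833


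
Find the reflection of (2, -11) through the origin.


Reflection through origin: (x, y) -> (-x, -y)
(2, -11) -> (-2, 11)

(-2, 11)


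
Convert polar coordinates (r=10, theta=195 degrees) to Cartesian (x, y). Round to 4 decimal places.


x = 10 * cos(195) = -9.6593
y = 10 * sin(195) = -2.5882

(-9.6593, -2.5882)


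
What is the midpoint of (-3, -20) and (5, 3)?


Midpoint = ((-3+5)/2, (-20+3)/2) = (1, -8.5)

(1, -8.5)


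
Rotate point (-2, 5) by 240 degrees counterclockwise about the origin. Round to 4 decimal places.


x' = -2*cos(240) - 5*sin(240) = 5.3301
y' = -2*sin(240) + 5*cos(240) = -0.7679

(5.3301, -0.7679)


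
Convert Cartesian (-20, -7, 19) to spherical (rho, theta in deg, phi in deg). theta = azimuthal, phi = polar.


rho = sqrt((-20)^2 + (-7)^2 + 19^2) = 28.4605
theta = atan2(-7, -20) = 199.29 deg
phi = acos(19/28.4605) = 48.1185 deg

rho = 28.4605, theta = 199.29 deg, phi = 48.1185 deg


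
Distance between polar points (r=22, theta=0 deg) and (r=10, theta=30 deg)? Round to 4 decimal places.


d = sqrt(r1^2 + r2^2 - 2*r1*r2*cos(t2-t1))
d = sqrt(22^2 + 10^2 - 2*22*10*cos(30-0)) = 14.246

14.246


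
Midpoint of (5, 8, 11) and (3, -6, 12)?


Midpoint = ((5+3)/2, (8+-6)/2, (11+12)/2) = (4, 1, 11.5)

(4, 1, 11.5)


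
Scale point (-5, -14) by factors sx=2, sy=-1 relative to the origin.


Scaling: (x*sx, y*sy) = (-5*2, -14*-1) = (-10, 14)

(-10, 14)


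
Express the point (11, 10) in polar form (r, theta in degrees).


r = sqrt(11^2 + 10^2) = 14.8661
theta = atan2(10, 11) = 42.2737 degrees

r = 14.8661, theta = 42.2737 degrees


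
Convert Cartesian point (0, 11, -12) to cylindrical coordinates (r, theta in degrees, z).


r = sqrt(0^2 + 11^2) = 11
theta = atan2(11, 0) = 90 deg
z = -12

r = 11, theta = 90 deg, z = -12


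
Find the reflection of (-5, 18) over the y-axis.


Reflection across y-axis: (x, y) -> (-x, y)
(-5, 18) -> (5, 18)

(5, 18)


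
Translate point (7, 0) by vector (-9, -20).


Translation: (x+dx, y+dy) = (7+-9, 0+-20) = (-2, -20)

(-2, -20)


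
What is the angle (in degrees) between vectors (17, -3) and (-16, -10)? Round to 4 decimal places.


dot = 17*-16 + -3*-10 = -242
|u| = 17.2627, |v| = 18.868
cos(angle) = -0.743
angle = 137.9866 degrees

137.9866 degrees


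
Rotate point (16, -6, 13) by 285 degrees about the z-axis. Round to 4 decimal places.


x' = 16*cos(285) - -6*sin(285) = -1.6545
y' = 16*sin(285) + -6*cos(285) = -17.0077
z' = 13

(-1.6545, -17.0077, 13)


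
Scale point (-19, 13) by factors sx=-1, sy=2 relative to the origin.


Scaling: (x*sx, y*sy) = (-19*-1, 13*2) = (19, 26)

(19, 26)


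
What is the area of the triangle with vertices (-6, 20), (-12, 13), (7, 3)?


Area = |x1(y2-y3) + x2(y3-y1) + x3(y1-y2)| / 2
= |-6*(13-3) + -12*(3-20) + 7*(20-13)| / 2
= 96.5

96.5


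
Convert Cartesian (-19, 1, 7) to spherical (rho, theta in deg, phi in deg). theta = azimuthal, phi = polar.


rho = sqrt((-19)^2 + 1^2 + 7^2) = 20.2731
theta = atan2(1, -19) = 176.9872 deg
phi = acos(7/20.2731) = 69.8008 deg

rho = 20.2731, theta = 176.9872 deg, phi = 69.8008 deg


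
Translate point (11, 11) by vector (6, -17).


Translation: (x+dx, y+dy) = (11+6, 11+-17) = (17, -6)

(17, -6)


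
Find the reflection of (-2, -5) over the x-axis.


Reflection across x-axis: (x, y) -> (x, -y)
(-2, -5) -> (-2, 5)

(-2, 5)


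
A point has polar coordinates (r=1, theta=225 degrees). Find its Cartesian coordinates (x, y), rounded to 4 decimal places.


x = 1 * cos(225) = -0.7071
y = 1 * sin(225) = -0.7071

(-0.7071, -0.7071)


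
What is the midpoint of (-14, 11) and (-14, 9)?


Midpoint = ((-14+-14)/2, (11+9)/2) = (-14, 10)

(-14, 10)


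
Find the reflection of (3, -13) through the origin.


Reflection through origin: (x, y) -> (-x, -y)
(3, -13) -> (-3, 13)

(-3, 13)


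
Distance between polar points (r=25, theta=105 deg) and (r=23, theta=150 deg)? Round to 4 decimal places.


d = sqrt(r1^2 + r2^2 - 2*r1*r2*cos(t2-t1))
d = sqrt(25^2 + 23^2 - 2*25*23*cos(150-105)) = 18.4615

18.4615


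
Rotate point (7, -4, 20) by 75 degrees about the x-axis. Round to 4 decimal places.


x' = 7
y' = -4*cos(75) - 20*sin(75) = -20.3538
z' = -4*sin(75) + 20*cos(75) = 1.3127

(7, -20.3538, 1.3127)


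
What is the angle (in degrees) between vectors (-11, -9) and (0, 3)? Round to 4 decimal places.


dot = -11*0 + -9*3 = -27
|u| = 14.2127, |v| = 3
cos(angle) = -0.6332
angle = 129.2894 degrees

129.2894 degrees


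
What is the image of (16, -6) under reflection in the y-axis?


Reflection across y-axis: (x, y) -> (-x, y)
(16, -6) -> (-16, -6)

(-16, -6)


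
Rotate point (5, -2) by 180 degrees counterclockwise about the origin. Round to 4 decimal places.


x' = 5*cos(180) - -2*sin(180) = -5
y' = 5*sin(180) + -2*cos(180) = 2

(-5, 2)


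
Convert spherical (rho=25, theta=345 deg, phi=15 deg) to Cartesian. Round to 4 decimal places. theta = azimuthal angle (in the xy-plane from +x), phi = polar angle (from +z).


x = 25 * sin(15) * cos(345) = 6.25
y = 25 * sin(15) * sin(345) = -1.6747
z = 25 * cos(15) = 24.1481

(6.25, -1.6747, 24.1481)


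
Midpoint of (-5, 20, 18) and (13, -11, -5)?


Midpoint = ((-5+13)/2, (20+-11)/2, (18+-5)/2) = (4, 4.5, 6.5)

(4, 4.5, 6.5)


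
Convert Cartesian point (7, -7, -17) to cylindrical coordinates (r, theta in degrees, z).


r = sqrt(7^2 + (-7)^2) = 9.8995
theta = atan2(-7, 7) = 315 deg
z = -17

r = 9.8995, theta = 315 deg, z = -17


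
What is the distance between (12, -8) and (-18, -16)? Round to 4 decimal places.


d = sqrt((-18-12)^2 + (-16--8)^2) = 31.0483

31.0483


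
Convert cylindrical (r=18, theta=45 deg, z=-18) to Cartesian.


x = 18 * cos(45) = 12.7279
y = 18 * sin(45) = 12.7279
z = -18

(12.7279, 12.7279, -18)


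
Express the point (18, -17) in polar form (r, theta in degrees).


r = sqrt(18^2 + (-17)^2) = 24.7588
theta = atan2(-17, 18) = 316.6366 degrees

r = 24.7588, theta = 316.6366 degrees


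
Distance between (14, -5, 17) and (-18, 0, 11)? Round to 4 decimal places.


d = sqrt((-18-14)^2 + (0--5)^2 + (11-17)^2) = 32.9393

32.9393


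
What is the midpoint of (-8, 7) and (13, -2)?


Midpoint = ((-8+13)/2, (7+-2)/2) = (2.5, 2.5)

(2.5, 2.5)


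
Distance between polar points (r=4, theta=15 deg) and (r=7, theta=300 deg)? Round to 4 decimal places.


d = sqrt(r1^2 + r2^2 - 2*r1*r2*cos(t2-t1))
d = sqrt(4^2 + 7^2 - 2*4*7*cos(300-15)) = 7.1068

7.1068


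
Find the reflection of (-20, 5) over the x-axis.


Reflection across x-axis: (x, y) -> (x, -y)
(-20, 5) -> (-20, -5)

(-20, -5)


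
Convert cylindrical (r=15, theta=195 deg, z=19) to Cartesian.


x = 15 * cos(195) = -14.4889
y = 15 * sin(195) = -3.8823
z = 19

(-14.4889, -3.8823, 19)


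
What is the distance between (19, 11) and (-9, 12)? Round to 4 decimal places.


d = sqrt((-9-19)^2 + (12-11)^2) = 28.0179

28.0179


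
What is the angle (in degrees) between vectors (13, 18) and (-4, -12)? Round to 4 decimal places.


dot = 13*-4 + 18*-12 = -268
|u| = 22.2036, |v| = 12.6491
cos(angle) = -0.9542
angle = 162.5973 degrees

162.5973 degrees


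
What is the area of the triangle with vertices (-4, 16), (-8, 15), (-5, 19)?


Area = |x1(y2-y3) + x2(y3-y1) + x3(y1-y2)| / 2
= |-4*(15-19) + -8*(19-16) + -5*(16-15)| / 2
= 6.5

6.5


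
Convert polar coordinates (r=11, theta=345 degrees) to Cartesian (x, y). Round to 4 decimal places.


x = 11 * cos(345) = 10.6252
y = 11 * sin(345) = -2.847

(10.6252, -2.847)


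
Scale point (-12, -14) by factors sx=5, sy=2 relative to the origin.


Scaling: (x*sx, y*sy) = (-12*5, -14*2) = (-60, -28)

(-60, -28)


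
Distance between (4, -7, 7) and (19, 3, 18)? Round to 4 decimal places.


d = sqrt((19-4)^2 + (3--7)^2 + (18-7)^2) = 21.1187

21.1187


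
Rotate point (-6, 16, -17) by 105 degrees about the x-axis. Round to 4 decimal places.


x' = -6
y' = 16*cos(105) - -17*sin(105) = 12.2796
z' = 16*sin(105) + -17*cos(105) = 19.8547

(-6, 12.2796, 19.8547)


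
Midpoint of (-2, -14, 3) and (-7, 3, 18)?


Midpoint = ((-2+-7)/2, (-14+3)/2, (3+18)/2) = (-4.5, -5.5, 10.5)

(-4.5, -5.5, 10.5)


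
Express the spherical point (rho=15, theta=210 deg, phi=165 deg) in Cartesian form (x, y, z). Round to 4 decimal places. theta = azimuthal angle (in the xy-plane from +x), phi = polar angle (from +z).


x = 15 * sin(165) * cos(210) = -3.3622
y = 15 * sin(165) * sin(210) = -1.9411
z = 15 * cos(165) = -14.4889

(-3.3622, -1.9411, -14.4889)


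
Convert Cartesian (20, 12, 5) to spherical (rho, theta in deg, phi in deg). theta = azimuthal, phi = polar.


rho = sqrt(20^2 + 12^2 + 5^2) = 23.8537
theta = atan2(12, 20) = 30.9638 deg
phi = acos(5/23.8537) = 77.9004 deg

rho = 23.8537, theta = 30.9638 deg, phi = 77.9004 deg


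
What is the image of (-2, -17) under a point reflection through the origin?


Reflection through origin: (x, y) -> (-x, -y)
(-2, -17) -> (2, 17)

(2, 17)


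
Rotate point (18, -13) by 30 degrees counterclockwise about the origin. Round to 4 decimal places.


x' = 18*cos(30) - -13*sin(30) = 22.0885
y' = 18*sin(30) + -13*cos(30) = -2.2583

(22.0885, -2.2583)


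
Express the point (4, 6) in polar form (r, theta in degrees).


r = sqrt(4^2 + 6^2) = 7.2111
theta = atan2(6, 4) = 56.3099 degrees

r = 7.2111, theta = 56.3099 degrees


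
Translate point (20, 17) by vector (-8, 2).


Translation: (x+dx, y+dy) = (20+-8, 17+2) = (12, 19)

(12, 19)


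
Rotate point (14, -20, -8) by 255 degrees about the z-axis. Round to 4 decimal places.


x' = 14*cos(255) - -20*sin(255) = -22.942
y' = 14*sin(255) + -20*cos(255) = -8.3466
z' = -8

(-22.942, -8.3466, -8)


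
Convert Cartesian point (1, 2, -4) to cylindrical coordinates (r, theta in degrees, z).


r = sqrt(1^2 + 2^2) = 2.2361
theta = atan2(2, 1) = 63.4349 deg
z = -4

r = 2.2361, theta = 63.4349 deg, z = -4


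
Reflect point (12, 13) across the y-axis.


Reflection across y-axis: (x, y) -> (-x, y)
(12, 13) -> (-12, 13)

(-12, 13)


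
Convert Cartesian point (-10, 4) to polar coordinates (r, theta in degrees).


r = sqrt((-10)^2 + 4^2) = 10.7703
theta = atan2(4, -10) = 158.1986 degrees

r = 10.7703, theta = 158.1986 degrees


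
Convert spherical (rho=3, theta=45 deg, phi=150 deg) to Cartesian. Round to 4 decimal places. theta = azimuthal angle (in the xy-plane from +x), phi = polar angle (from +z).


x = 3 * sin(150) * cos(45) = 1.0607
y = 3 * sin(150) * sin(45) = 1.0607
z = 3 * cos(150) = -2.5981

(1.0607, 1.0607, -2.5981)


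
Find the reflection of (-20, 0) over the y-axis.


Reflection across y-axis: (x, y) -> (-x, y)
(-20, 0) -> (20, 0)

(20, 0)


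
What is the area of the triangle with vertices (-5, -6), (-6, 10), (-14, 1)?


Area = |x1(y2-y3) + x2(y3-y1) + x3(y1-y2)| / 2
= |-5*(10-1) + -6*(1--6) + -14*(-6-10)| / 2
= 68.5

68.5


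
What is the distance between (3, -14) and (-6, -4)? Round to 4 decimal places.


d = sqrt((-6-3)^2 + (-4--14)^2) = 13.4536

13.4536


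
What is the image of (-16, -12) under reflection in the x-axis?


Reflection across x-axis: (x, y) -> (x, -y)
(-16, -12) -> (-16, 12)

(-16, 12)


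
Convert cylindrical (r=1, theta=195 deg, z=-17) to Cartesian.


x = 1 * cos(195) = -0.9659
y = 1 * sin(195) = -0.2588
z = -17

(-0.9659, -0.2588, -17)


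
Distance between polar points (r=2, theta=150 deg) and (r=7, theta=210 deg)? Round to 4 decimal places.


d = sqrt(r1^2 + r2^2 - 2*r1*r2*cos(t2-t1))
d = sqrt(2^2 + 7^2 - 2*2*7*cos(210-150)) = 6.245

6.245


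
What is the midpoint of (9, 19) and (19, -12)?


Midpoint = ((9+19)/2, (19+-12)/2) = (14, 3.5)

(14, 3.5)


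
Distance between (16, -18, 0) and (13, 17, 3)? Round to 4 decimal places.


d = sqrt((13-16)^2 + (17--18)^2 + (3-0)^2) = 35.2562

35.2562


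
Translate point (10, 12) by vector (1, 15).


Translation: (x+dx, y+dy) = (10+1, 12+15) = (11, 27)

(11, 27)


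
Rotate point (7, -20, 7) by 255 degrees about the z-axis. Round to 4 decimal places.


x' = 7*cos(255) - -20*sin(255) = -21.1302
y' = 7*sin(255) + -20*cos(255) = -1.5851
z' = 7

(-21.1302, -1.5851, 7)


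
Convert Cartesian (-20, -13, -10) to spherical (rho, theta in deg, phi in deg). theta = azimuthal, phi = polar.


rho = sqrt((-20)^2 + (-13)^2 + (-10)^2) = 25.865
theta = atan2(-13, -20) = 213.0239 deg
phi = acos(-10/25.865) = 112.7445 deg

rho = 25.865, theta = 213.0239 deg, phi = 112.7445 deg


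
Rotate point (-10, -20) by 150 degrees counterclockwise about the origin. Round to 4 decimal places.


x' = -10*cos(150) - -20*sin(150) = 18.6603
y' = -10*sin(150) + -20*cos(150) = 12.3205

(18.6603, 12.3205)


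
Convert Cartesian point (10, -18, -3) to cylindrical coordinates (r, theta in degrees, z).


r = sqrt(10^2 + (-18)^2) = 20.5913
theta = atan2(-18, 10) = 299.0546 deg
z = -3

r = 20.5913, theta = 299.0546 deg, z = -3


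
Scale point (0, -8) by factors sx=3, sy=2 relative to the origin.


Scaling: (x*sx, y*sy) = (0*3, -8*2) = (0, -16)

(0, -16)


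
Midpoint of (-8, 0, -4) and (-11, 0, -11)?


Midpoint = ((-8+-11)/2, (0+0)/2, (-4+-11)/2) = (-9.5, 0, -7.5)

(-9.5, 0, -7.5)


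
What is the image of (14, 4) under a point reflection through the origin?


Reflection through origin: (x, y) -> (-x, -y)
(14, 4) -> (-14, -4)

(-14, -4)


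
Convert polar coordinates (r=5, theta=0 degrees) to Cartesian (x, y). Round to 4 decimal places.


x = 5 * cos(0) = 5
y = 5 * sin(0) = 0

(5, 0)


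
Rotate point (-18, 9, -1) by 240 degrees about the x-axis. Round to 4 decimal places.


x' = -18
y' = 9*cos(240) - -1*sin(240) = -5.366
z' = 9*sin(240) + -1*cos(240) = -7.2942

(-18, -5.366, -7.2942)


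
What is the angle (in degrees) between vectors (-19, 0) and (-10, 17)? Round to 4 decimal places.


dot = -19*-10 + 0*17 = 190
|u| = 19, |v| = 19.7231
cos(angle) = 0.507
angle = 59.5345 degrees

59.5345 degrees


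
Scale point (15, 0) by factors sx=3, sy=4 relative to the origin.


Scaling: (x*sx, y*sy) = (15*3, 0*4) = (45, 0)

(45, 0)


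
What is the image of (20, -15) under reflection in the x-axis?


Reflection across x-axis: (x, y) -> (x, -y)
(20, -15) -> (20, 15)

(20, 15)


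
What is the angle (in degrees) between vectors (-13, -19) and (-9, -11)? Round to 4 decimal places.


dot = -13*-9 + -19*-11 = 326
|u| = 23.0217, |v| = 14.2127
cos(angle) = 0.9963
angle = 4.9091 degrees

4.9091 degrees


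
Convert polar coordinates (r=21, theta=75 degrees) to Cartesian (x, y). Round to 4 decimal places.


x = 21 * cos(75) = 5.4352
y = 21 * sin(75) = 20.2844

(5.4352, 20.2844)


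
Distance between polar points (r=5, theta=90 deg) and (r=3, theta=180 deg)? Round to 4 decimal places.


d = sqrt(r1^2 + r2^2 - 2*r1*r2*cos(t2-t1))
d = sqrt(5^2 + 3^2 - 2*5*3*cos(180-90)) = 5.831

5.831


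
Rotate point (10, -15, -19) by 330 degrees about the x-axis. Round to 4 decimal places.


x' = 10
y' = -15*cos(330) - -19*sin(330) = -22.4904
z' = -15*sin(330) + -19*cos(330) = -8.9545

(10, -22.4904, -8.9545)


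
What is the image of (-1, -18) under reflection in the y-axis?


Reflection across y-axis: (x, y) -> (-x, y)
(-1, -18) -> (1, -18)

(1, -18)


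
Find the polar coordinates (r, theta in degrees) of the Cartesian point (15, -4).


r = sqrt(15^2 + (-4)^2) = 15.5242
theta = atan2(-4, 15) = 345.0686 degrees

r = 15.5242, theta = 345.0686 degrees


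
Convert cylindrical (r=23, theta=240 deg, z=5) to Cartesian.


x = 23 * cos(240) = -11.5
y = 23 * sin(240) = -19.9186
z = 5

(-11.5, -19.9186, 5)


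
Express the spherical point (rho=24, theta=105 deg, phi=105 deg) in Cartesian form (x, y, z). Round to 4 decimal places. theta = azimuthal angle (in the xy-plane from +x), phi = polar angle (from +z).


x = 24 * sin(105) * cos(105) = -6
y = 24 * sin(105) * sin(105) = 22.3923
z = 24 * cos(105) = -6.2117

(-6, 22.3923, -6.2117)


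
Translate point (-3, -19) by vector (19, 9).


Translation: (x+dx, y+dy) = (-3+19, -19+9) = (16, -10)

(16, -10)


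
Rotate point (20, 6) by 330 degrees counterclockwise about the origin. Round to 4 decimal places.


x' = 20*cos(330) - 6*sin(330) = 20.3205
y' = 20*sin(330) + 6*cos(330) = -4.8038

(20.3205, -4.8038)


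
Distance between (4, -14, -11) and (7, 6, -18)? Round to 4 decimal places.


d = sqrt((7-4)^2 + (6--14)^2 + (-18--11)^2) = 21.4009

21.4009


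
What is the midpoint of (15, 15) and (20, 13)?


Midpoint = ((15+20)/2, (15+13)/2) = (17.5, 14)

(17.5, 14)


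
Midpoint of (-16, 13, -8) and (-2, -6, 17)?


Midpoint = ((-16+-2)/2, (13+-6)/2, (-8+17)/2) = (-9, 3.5, 4.5)

(-9, 3.5, 4.5)


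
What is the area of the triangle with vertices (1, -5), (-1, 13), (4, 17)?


Area = |x1(y2-y3) + x2(y3-y1) + x3(y1-y2)| / 2
= |1*(13-17) + -1*(17--5) + 4*(-5-13)| / 2
= 49

49


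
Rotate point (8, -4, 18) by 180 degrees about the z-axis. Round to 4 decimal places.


x' = 8*cos(180) - -4*sin(180) = -8
y' = 8*sin(180) + -4*cos(180) = 4
z' = 18

(-8, 4, 18)


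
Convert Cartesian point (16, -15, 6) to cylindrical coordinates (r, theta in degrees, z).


r = sqrt(16^2 + (-15)^2) = 21.9317
theta = atan2(-15, 16) = 316.8476 deg
z = 6

r = 21.9317, theta = 316.8476 deg, z = 6


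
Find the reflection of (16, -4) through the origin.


Reflection through origin: (x, y) -> (-x, -y)
(16, -4) -> (-16, 4)

(-16, 4)


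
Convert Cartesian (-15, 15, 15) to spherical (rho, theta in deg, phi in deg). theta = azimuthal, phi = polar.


rho = sqrt((-15)^2 + 15^2 + 15^2) = 25.9808
theta = atan2(15, -15) = 135 deg
phi = acos(15/25.9808) = 54.7356 deg

rho = 25.9808, theta = 135 deg, phi = 54.7356 deg


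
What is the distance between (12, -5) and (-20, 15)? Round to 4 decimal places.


d = sqrt((-20-12)^2 + (15--5)^2) = 37.7359

37.7359


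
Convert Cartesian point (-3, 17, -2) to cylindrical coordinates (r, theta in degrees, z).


r = sqrt((-3)^2 + 17^2) = 17.2627
theta = atan2(17, -3) = 100.008 deg
z = -2

r = 17.2627, theta = 100.008 deg, z = -2


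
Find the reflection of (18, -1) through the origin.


Reflection through origin: (x, y) -> (-x, -y)
(18, -1) -> (-18, 1)

(-18, 1)


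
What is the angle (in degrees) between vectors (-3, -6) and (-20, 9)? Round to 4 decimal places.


dot = -3*-20 + -6*9 = 6
|u| = 6.7082, |v| = 21.9317
cos(angle) = 0.0408
angle = 87.6627 degrees

87.6627 degrees


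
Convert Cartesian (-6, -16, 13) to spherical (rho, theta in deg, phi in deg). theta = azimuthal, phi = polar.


rho = sqrt((-6)^2 + (-16)^2 + 13^2) = 21.4709
theta = atan2(-16, -6) = 249.444 deg
phi = acos(13/21.4709) = 52.7373 deg

rho = 21.4709, theta = 249.444 deg, phi = 52.7373 deg


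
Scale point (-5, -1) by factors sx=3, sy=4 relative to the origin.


Scaling: (x*sx, y*sy) = (-5*3, -1*4) = (-15, -4)

(-15, -4)


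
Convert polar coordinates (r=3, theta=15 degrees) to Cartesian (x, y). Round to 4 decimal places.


x = 3 * cos(15) = 2.8978
y = 3 * sin(15) = 0.7765

(2.8978, 0.7765)


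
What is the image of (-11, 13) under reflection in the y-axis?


Reflection across y-axis: (x, y) -> (-x, y)
(-11, 13) -> (11, 13)

(11, 13)


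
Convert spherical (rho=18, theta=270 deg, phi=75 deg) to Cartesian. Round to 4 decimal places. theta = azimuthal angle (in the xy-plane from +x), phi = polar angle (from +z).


x = 18 * sin(75) * cos(270) = 0
y = 18 * sin(75) * sin(270) = -17.3867
z = 18 * cos(75) = 4.6587

(0, -17.3867, 4.6587)


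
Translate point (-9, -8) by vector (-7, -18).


Translation: (x+dx, y+dy) = (-9+-7, -8+-18) = (-16, -26)

(-16, -26)


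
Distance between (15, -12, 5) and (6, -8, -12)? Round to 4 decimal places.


d = sqrt((6-15)^2 + (-8--12)^2 + (-12-5)^2) = 19.6469

19.6469


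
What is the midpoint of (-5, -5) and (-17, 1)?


Midpoint = ((-5+-17)/2, (-5+1)/2) = (-11, -2)

(-11, -2)


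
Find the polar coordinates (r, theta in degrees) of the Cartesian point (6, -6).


r = sqrt(6^2 + (-6)^2) = 8.4853
theta = atan2(-6, 6) = 315 degrees

r = 8.4853, theta = 315 degrees


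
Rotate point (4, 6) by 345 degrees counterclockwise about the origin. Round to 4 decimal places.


x' = 4*cos(345) - 6*sin(345) = 5.4166
y' = 4*sin(345) + 6*cos(345) = 4.7603

(5.4166, 4.7603)


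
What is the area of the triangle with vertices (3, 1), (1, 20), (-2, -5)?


Area = |x1(y2-y3) + x2(y3-y1) + x3(y1-y2)| / 2
= |3*(20--5) + 1*(-5-1) + -2*(1-20)| / 2
= 53.5

53.5


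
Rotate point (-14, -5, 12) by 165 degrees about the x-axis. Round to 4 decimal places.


x' = -14
y' = -5*cos(165) - 12*sin(165) = 1.7238
z' = -5*sin(165) + 12*cos(165) = -12.8852

(-14, 1.7238, -12.8852)


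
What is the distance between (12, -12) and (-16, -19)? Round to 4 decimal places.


d = sqrt((-16-12)^2 + (-19--12)^2) = 28.8617

28.8617


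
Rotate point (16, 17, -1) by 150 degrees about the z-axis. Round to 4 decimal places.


x' = 16*cos(150) - 17*sin(150) = -22.3564
y' = 16*sin(150) + 17*cos(150) = -6.7224
z' = -1

(-22.3564, -6.7224, -1)


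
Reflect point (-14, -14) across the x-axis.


Reflection across x-axis: (x, y) -> (x, -y)
(-14, -14) -> (-14, 14)

(-14, 14)


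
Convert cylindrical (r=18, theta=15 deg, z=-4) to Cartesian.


x = 18 * cos(15) = 17.3867
y = 18 * sin(15) = 4.6587
z = -4

(17.3867, 4.6587, -4)


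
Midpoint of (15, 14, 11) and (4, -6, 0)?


Midpoint = ((15+4)/2, (14+-6)/2, (11+0)/2) = (9.5, 4, 5.5)

(9.5, 4, 5.5)


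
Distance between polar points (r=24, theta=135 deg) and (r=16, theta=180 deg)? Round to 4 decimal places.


d = sqrt(r1^2 + r2^2 - 2*r1*r2*cos(t2-t1))
d = sqrt(24^2 + 16^2 - 2*24*16*cos(180-135)) = 16.9983

16.9983


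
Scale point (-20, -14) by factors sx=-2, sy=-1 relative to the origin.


Scaling: (x*sx, y*sy) = (-20*-2, -14*-1) = (40, 14)

(40, 14)


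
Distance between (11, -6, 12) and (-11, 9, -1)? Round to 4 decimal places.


d = sqrt((-11-11)^2 + (9--6)^2 + (-1-12)^2) = 29.6311

29.6311


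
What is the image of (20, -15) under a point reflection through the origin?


Reflection through origin: (x, y) -> (-x, -y)
(20, -15) -> (-20, 15)

(-20, 15)


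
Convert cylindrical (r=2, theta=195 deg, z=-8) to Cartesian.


x = 2 * cos(195) = -1.9319
y = 2 * sin(195) = -0.5176
z = -8

(-1.9319, -0.5176, -8)


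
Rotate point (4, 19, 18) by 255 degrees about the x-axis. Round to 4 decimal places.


x' = 4
y' = 19*cos(255) - 18*sin(255) = 12.4691
z' = 19*sin(255) + 18*cos(255) = -23.0113

(4, 12.4691, -23.0113)


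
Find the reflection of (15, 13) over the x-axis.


Reflection across x-axis: (x, y) -> (x, -y)
(15, 13) -> (15, -13)

(15, -13)


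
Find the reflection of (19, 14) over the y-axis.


Reflection across y-axis: (x, y) -> (-x, y)
(19, 14) -> (-19, 14)

(-19, 14)


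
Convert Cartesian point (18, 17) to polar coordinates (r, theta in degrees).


r = sqrt(18^2 + 17^2) = 24.7588
theta = atan2(17, 18) = 43.3634 degrees

r = 24.7588, theta = 43.3634 degrees


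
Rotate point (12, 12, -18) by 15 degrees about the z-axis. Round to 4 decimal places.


x' = 12*cos(15) - 12*sin(15) = 8.4853
y' = 12*sin(15) + 12*cos(15) = 14.6969
z' = -18

(8.4853, 14.6969, -18)


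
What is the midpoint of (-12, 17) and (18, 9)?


Midpoint = ((-12+18)/2, (17+9)/2) = (3, 13)

(3, 13)


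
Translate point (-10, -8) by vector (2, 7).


Translation: (x+dx, y+dy) = (-10+2, -8+7) = (-8, -1)

(-8, -1)


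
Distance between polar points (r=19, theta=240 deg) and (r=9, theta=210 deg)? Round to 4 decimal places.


d = sqrt(r1^2 + r2^2 - 2*r1*r2*cos(t2-t1))
d = sqrt(19^2 + 9^2 - 2*19*9*cos(210-240)) = 12.0756

12.0756


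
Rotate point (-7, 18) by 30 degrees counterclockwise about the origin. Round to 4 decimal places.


x' = -7*cos(30) - 18*sin(30) = -15.0622
y' = -7*sin(30) + 18*cos(30) = 12.0885

(-15.0622, 12.0885)


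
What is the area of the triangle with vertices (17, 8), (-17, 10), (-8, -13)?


Area = |x1(y2-y3) + x2(y3-y1) + x3(y1-y2)| / 2
= |17*(10--13) + -17*(-13-8) + -8*(8-10)| / 2
= 382

382


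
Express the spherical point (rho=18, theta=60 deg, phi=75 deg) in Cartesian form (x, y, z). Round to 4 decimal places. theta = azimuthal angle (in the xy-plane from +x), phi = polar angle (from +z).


x = 18 * sin(75) * cos(60) = 8.6933
y = 18 * sin(75) * sin(60) = 15.0573
z = 18 * cos(75) = 4.6587

(8.6933, 15.0573, 4.6587)


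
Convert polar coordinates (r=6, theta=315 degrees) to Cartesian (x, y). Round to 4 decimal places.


x = 6 * cos(315) = 4.2426
y = 6 * sin(315) = -4.2426

(4.2426, -4.2426)


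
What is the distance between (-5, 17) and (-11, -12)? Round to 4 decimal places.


d = sqrt((-11--5)^2 + (-12-17)^2) = 29.6142

29.6142


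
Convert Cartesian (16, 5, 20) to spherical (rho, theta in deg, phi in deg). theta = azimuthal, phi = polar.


rho = sqrt(16^2 + 5^2 + 20^2) = 26.096
theta = atan2(5, 16) = 17.354 deg
phi = acos(20/26.096) = 39.9681 deg

rho = 26.096, theta = 17.354 deg, phi = 39.9681 deg


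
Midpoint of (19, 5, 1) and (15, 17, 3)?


Midpoint = ((19+15)/2, (5+17)/2, (1+3)/2) = (17, 11, 2)

(17, 11, 2)


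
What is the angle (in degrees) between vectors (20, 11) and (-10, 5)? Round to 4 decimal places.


dot = 20*-10 + 11*5 = -145
|u| = 22.8254, |v| = 11.1803
cos(angle) = -0.5682
angle = 124.6242 degrees

124.6242 degrees


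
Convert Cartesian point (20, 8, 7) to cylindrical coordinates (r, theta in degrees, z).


r = sqrt(20^2 + 8^2) = 21.5407
theta = atan2(8, 20) = 21.8014 deg
z = 7

r = 21.5407, theta = 21.8014 deg, z = 7


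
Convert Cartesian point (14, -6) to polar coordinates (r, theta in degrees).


r = sqrt(14^2 + (-6)^2) = 15.2315
theta = atan2(-6, 14) = 336.8014 degrees

r = 15.2315, theta = 336.8014 degrees


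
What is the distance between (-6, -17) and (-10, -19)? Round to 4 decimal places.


d = sqrt((-10--6)^2 + (-19--17)^2) = 4.4721

4.4721


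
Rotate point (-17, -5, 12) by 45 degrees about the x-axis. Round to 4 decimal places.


x' = -17
y' = -5*cos(45) - 12*sin(45) = -12.0208
z' = -5*sin(45) + 12*cos(45) = 4.9497

(-17, -12.0208, 4.9497)


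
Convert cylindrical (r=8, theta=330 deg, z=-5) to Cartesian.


x = 8 * cos(330) = 6.9282
y = 8 * sin(330) = -4
z = -5

(6.9282, -4, -5)


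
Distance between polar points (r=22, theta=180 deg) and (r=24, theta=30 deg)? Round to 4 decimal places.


d = sqrt(r1^2 + r2^2 - 2*r1*r2*cos(t2-t1))
d = sqrt(22^2 + 24^2 - 2*22*24*cos(30-180)) = 44.4356

44.4356


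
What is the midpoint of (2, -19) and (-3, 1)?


Midpoint = ((2+-3)/2, (-19+1)/2) = (-0.5, -9)

(-0.5, -9)


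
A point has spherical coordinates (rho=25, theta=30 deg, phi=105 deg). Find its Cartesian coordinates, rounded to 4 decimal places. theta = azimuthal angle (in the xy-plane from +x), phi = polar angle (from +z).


x = 25 * sin(105) * cos(30) = 20.9129
y = 25 * sin(105) * sin(30) = 12.0741
z = 25 * cos(105) = -6.4705

(20.9129, 12.0741, -6.4705)


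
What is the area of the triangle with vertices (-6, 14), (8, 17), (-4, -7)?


Area = |x1(y2-y3) + x2(y3-y1) + x3(y1-y2)| / 2
= |-6*(17--7) + 8*(-7-14) + -4*(14-17)| / 2
= 150

150


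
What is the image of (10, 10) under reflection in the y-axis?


Reflection across y-axis: (x, y) -> (-x, y)
(10, 10) -> (-10, 10)

(-10, 10)


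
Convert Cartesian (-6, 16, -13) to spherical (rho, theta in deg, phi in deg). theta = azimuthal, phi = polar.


rho = sqrt((-6)^2 + 16^2 + (-13)^2) = 21.4709
theta = atan2(16, -6) = 110.556 deg
phi = acos(-13/21.4709) = 127.2627 deg

rho = 21.4709, theta = 110.556 deg, phi = 127.2627 deg


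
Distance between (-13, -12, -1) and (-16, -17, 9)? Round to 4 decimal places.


d = sqrt((-16--13)^2 + (-17--12)^2 + (9--1)^2) = 11.5758

11.5758


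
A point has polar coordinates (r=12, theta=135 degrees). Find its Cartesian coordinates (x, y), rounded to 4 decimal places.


x = 12 * cos(135) = -8.4853
y = 12 * sin(135) = 8.4853

(-8.4853, 8.4853)


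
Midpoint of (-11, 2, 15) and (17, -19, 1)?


Midpoint = ((-11+17)/2, (2+-19)/2, (15+1)/2) = (3, -8.5, 8)

(3, -8.5, 8)


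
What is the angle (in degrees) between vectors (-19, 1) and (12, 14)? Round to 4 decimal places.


dot = -19*12 + 1*14 = -214
|u| = 19.0263, |v| = 18.4391
cos(angle) = -0.61
angle = 127.5885 degrees

127.5885 degrees


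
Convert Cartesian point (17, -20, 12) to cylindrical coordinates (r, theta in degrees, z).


r = sqrt(17^2 + (-20)^2) = 26.2488
theta = atan2(-20, 17) = 310.3645 deg
z = 12

r = 26.2488, theta = 310.3645 deg, z = 12


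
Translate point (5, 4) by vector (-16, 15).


Translation: (x+dx, y+dy) = (5+-16, 4+15) = (-11, 19)

(-11, 19)


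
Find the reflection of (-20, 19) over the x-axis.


Reflection across x-axis: (x, y) -> (x, -y)
(-20, 19) -> (-20, -19)

(-20, -19)


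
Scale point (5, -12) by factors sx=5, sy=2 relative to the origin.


Scaling: (x*sx, y*sy) = (5*5, -12*2) = (25, -24)

(25, -24)


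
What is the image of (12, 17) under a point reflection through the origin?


Reflection through origin: (x, y) -> (-x, -y)
(12, 17) -> (-12, -17)

(-12, -17)


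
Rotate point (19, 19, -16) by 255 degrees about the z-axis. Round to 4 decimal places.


x' = 19*cos(255) - 19*sin(255) = 13.435
y' = 19*sin(255) + 19*cos(255) = -23.2702
z' = -16

(13.435, -23.2702, -16)


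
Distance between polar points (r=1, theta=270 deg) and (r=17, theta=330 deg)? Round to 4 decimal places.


d = sqrt(r1^2 + r2^2 - 2*r1*r2*cos(t2-t1))
d = sqrt(1^2 + 17^2 - 2*1*17*cos(330-270)) = 16.5227

16.5227


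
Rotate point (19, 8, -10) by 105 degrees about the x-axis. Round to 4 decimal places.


x' = 19
y' = 8*cos(105) - -10*sin(105) = 7.5887
z' = 8*sin(105) + -10*cos(105) = 10.3156

(19, 7.5887, 10.3156)


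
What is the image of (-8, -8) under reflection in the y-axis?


Reflection across y-axis: (x, y) -> (-x, y)
(-8, -8) -> (8, -8)

(8, -8)


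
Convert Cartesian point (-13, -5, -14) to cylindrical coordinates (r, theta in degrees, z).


r = sqrt((-13)^2 + (-5)^2) = 13.9284
theta = atan2(-5, -13) = 201.0375 deg
z = -14

r = 13.9284, theta = 201.0375 deg, z = -14


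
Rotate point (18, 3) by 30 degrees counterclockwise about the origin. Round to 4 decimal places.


x' = 18*cos(30) - 3*sin(30) = 14.0885
y' = 18*sin(30) + 3*cos(30) = 11.5981

(14.0885, 11.5981)


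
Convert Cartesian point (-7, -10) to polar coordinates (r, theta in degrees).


r = sqrt((-7)^2 + (-10)^2) = 12.2066
theta = atan2(-10, -7) = 235.008 degrees

r = 12.2066, theta = 235.008 degrees


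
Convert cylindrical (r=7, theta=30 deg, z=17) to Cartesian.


x = 7 * cos(30) = 6.0622
y = 7 * sin(30) = 3.5
z = 17

(6.0622, 3.5, 17)


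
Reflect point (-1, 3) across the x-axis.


Reflection across x-axis: (x, y) -> (x, -y)
(-1, 3) -> (-1, -3)

(-1, -3)


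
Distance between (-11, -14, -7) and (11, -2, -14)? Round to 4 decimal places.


d = sqrt((11--11)^2 + (-2--14)^2 + (-14--7)^2) = 26.0192

26.0192


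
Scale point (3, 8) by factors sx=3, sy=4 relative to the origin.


Scaling: (x*sx, y*sy) = (3*3, 8*4) = (9, 32)

(9, 32)


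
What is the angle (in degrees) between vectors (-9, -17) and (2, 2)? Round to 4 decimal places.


dot = -9*2 + -17*2 = -52
|u| = 19.2354, |v| = 2.8284
cos(angle) = -0.9558
angle = 162.8973 degrees

162.8973 degrees


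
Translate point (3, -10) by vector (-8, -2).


Translation: (x+dx, y+dy) = (3+-8, -10+-2) = (-5, -12)

(-5, -12)


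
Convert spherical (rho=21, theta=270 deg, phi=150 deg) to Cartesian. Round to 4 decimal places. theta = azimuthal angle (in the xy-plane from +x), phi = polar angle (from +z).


x = 21 * sin(150) * cos(270) = 0
y = 21 * sin(150) * sin(270) = -10.5
z = 21 * cos(150) = -18.1865

(0, -10.5, -18.1865)


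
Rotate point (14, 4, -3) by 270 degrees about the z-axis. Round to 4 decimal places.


x' = 14*cos(270) - 4*sin(270) = 4
y' = 14*sin(270) + 4*cos(270) = -14
z' = -3

(4, -14, -3)


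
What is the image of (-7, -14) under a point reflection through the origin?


Reflection through origin: (x, y) -> (-x, -y)
(-7, -14) -> (7, 14)

(7, 14)


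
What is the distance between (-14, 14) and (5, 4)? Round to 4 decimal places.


d = sqrt((5--14)^2 + (4-14)^2) = 21.4709

21.4709


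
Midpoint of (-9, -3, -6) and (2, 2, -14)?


Midpoint = ((-9+2)/2, (-3+2)/2, (-6+-14)/2) = (-3.5, -0.5, -10)

(-3.5, -0.5, -10)


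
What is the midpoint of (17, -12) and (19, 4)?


Midpoint = ((17+19)/2, (-12+4)/2) = (18, -4)

(18, -4)


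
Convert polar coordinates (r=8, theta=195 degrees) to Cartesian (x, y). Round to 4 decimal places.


x = 8 * cos(195) = -7.7274
y = 8 * sin(195) = -2.0706

(-7.7274, -2.0706)


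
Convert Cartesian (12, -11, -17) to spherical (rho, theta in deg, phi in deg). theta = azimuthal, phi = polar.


rho = sqrt(12^2 + (-11)^2 + (-17)^2) = 23.5372
theta = atan2(-11, 12) = 317.4896 deg
phi = acos(-17/23.5372) = 136.2415 deg

rho = 23.5372, theta = 317.4896 deg, phi = 136.2415 deg


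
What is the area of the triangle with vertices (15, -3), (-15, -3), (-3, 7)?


Area = |x1(y2-y3) + x2(y3-y1) + x3(y1-y2)| / 2
= |15*(-3-7) + -15*(7--3) + -3*(-3--3)| / 2
= 150

150


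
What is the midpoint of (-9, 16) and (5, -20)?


Midpoint = ((-9+5)/2, (16+-20)/2) = (-2, -2)

(-2, -2)


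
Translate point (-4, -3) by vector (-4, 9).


Translation: (x+dx, y+dy) = (-4+-4, -3+9) = (-8, 6)

(-8, 6)


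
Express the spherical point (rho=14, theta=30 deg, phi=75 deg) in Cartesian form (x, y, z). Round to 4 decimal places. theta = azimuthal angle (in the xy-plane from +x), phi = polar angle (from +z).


x = 14 * sin(75) * cos(30) = 11.7112
y = 14 * sin(75) * sin(30) = 6.7615
z = 14 * cos(75) = 3.6235

(11.7112, 6.7615, 3.6235)


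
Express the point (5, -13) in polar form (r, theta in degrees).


r = sqrt(5^2 + (-13)^2) = 13.9284
theta = atan2(-13, 5) = 291.0375 degrees

r = 13.9284, theta = 291.0375 degrees


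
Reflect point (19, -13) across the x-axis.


Reflection across x-axis: (x, y) -> (x, -y)
(19, -13) -> (19, 13)

(19, 13)


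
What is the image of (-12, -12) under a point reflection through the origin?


Reflection through origin: (x, y) -> (-x, -y)
(-12, -12) -> (12, 12)

(12, 12)


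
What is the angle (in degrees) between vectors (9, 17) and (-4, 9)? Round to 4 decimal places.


dot = 9*-4 + 17*9 = 117
|u| = 19.2354, |v| = 9.8489
cos(angle) = 0.6176
angle = 51.8598 degrees

51.8598 degrees


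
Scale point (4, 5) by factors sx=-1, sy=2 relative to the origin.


Scaling: (x*sx, y*sy) = (4*-1, 5*2) = (-4, 10)

(-4, 10)


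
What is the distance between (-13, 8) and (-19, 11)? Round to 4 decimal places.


d = sqrt((-19--13)^2 + (11-8)^2) = 6.7082

6.7082


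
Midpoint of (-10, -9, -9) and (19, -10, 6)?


Midpoint = ((-10+19)/2, (-9+-10)/2, (-9+6)/2) = (4.5, -9.5, -1.5)

(4.5, -9.5, -1.5)


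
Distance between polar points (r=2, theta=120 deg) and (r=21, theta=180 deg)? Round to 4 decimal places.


d = sqrt(r1^2 + r2^2 - 2*r1*r2*cos(t2-t1))
d = sqrt(2^2 + 21^2 - 2*2*21*cos(180-120)) = 20.0749

20.0749


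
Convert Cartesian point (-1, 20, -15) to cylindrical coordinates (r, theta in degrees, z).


r = sqrt((-1)^2 + 20^2) = 20.025
theta = atan2(20, -1) = 92.8624 deg
z = -15

r = 20.025, theta = 92.8624 deg, z = -15
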